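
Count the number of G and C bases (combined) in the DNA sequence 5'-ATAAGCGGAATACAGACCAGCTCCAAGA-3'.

13

C=7, T=3, G=6, A=12
Total G or C: 6 + 7 = 13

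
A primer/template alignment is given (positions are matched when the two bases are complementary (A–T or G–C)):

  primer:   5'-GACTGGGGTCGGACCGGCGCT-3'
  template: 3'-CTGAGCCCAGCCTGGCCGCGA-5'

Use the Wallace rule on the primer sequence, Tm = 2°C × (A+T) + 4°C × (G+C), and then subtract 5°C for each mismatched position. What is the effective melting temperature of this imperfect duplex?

Primer base counts: A=2, T=3, G=10, C=6 → A+T=5, G+C=16
Perfect-match Tm = 2(5) + 4(16) = 10 + 64 = 74°C
Mismatches (positions where the bases are not complementary): 1 (at position 5)
Effective Tm = 74 − 1×5 = 74 − 5 = 69°C

69°C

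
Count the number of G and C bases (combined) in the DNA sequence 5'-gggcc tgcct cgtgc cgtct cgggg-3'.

20

A=0, G=11, T=5, C=9
Total G or C: 11 + 9 = 20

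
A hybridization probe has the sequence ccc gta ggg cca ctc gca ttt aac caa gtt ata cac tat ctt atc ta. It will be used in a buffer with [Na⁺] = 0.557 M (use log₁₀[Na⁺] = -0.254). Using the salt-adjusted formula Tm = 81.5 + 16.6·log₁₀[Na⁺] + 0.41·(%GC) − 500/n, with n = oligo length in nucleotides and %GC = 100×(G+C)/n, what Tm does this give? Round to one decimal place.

84.1°C

Length n = 47. Base counts: A=13, C=14, T=14, G=6
G+C = 20, so %GC = 20/47 × 100 = 42.553%
Salt term: 16.6 × (-0.254) = -4.216
GC term: 0.41 × 42.553 = 17.447; length term: −500/47 = −10.638
Tm = 81.5 + (-4.216) + 17.447 − 10.638 = 84.093 → 84.1°C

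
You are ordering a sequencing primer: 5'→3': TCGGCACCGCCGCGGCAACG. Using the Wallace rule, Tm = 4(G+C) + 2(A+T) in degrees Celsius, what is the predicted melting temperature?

72°C

Scanning the sequence gives C=9, G=7, A=3, T=1.
So N_AT = 4 and N_GC = 16.
Tm = 2×4 + 4×16 = 72°C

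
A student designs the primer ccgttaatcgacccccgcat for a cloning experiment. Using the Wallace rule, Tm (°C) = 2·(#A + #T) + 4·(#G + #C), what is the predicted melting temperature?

64°C

Scanning the sequence gives A=4, C=9, G=3, T=4.
A+T = 8, G+C = 12
Tm = 2×8 + 4×12 = 64°C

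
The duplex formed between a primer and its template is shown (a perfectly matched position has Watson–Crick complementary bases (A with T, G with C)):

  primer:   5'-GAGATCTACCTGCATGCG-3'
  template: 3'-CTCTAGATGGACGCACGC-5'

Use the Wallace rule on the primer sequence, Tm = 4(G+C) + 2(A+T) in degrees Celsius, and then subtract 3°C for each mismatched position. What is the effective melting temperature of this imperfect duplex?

Primer base counts: A=4, T=4, G=5, C=5 → A+T=8, G+C=10
Perfect-match Tm = 2(8) + 4(10) = 16 + 40 = 56°C
Mismatches (positions where the bases are not complementary): 1 (at position 14)
Effective Tm = 56 − 1×3 = 56 − 3 = 53°C

53°C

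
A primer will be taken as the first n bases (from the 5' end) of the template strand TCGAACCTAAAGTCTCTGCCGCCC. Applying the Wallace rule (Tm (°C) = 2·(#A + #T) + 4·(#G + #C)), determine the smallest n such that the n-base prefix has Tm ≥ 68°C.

First 21 bases: TCGAACCTAAAGTCTCTGCCG → Tm = 64°C (< 68°C)
First 22 bases: TCGAACCTAAAGTCTCTGCCGC → Tm = 68°C (≥ 68°C)
Since every base adds ≥2°C, Tm only increases with n, so the threshold is first crossed at n = 22.

n = 22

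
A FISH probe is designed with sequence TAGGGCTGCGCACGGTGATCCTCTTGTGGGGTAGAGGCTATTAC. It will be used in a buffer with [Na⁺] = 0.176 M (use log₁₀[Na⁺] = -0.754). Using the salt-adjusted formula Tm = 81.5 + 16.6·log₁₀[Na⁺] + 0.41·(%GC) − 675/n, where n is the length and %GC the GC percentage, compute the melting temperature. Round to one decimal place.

Length n = 44. Base counts: G=16, C=9, A=7, T=12
G+C = 25, so %GC = 25/44 × 100 = 56.818%
Salt term: 16.6 × (-0.754) = -12.516
GC term: 0.41 × 56.818 = 23.295; length term: −675/44 = −15.341
Tm = 81.5 + (-12.516) + 23.295 − 15.341 = 76.938 → 76.9°C

76.9°C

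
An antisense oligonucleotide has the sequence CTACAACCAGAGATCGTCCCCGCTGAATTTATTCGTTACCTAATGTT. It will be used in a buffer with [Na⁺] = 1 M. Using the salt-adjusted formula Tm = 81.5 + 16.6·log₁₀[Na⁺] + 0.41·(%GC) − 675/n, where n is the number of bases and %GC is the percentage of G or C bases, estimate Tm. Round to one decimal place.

Length n = 47. Scanning the sequence gives G=7, C=13, T=15, A=12.
G+C = 20, so %GC = 20/47 × 100 = 42.553%
Salt term: 16.6 × (0) = 0
GC term: 0.41 × 42.553 = 17.447; length term: −675/47 = −14.362
Tm = 81.5 + (0) + 17.447 − 14.362 = 84.585 → 84.6°C

84.6°C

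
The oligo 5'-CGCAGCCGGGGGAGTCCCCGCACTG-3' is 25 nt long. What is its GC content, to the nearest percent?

80%

Base counts: T=2, C=10, G=10, A=3
G+C = 10 + 10 = 20 out of 25 bases
%GC = 20/25 × 100 = 80% ≈ 80%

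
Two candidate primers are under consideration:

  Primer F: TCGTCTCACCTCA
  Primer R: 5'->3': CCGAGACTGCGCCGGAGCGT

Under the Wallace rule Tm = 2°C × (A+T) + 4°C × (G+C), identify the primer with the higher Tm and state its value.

Primer R, 70°C

Primer F: A+T=6, G+C=7 → Tm = 2(6)+4(7) = 40°C
Primer R: A+T=5, G+C=15 → Tm = 2(5)+4(15) = 70°C
40°C vs 70°C → primer R is higher.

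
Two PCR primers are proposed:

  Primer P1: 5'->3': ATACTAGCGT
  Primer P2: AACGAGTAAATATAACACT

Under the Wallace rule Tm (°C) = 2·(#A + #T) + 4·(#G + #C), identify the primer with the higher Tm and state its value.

Primer P2, 48°C

Primer P1: A+T=6, G+C=4 → Tm = 2(6)+4(4) = 28°C
Primer P2: A+T=14, G+C=5 → Tm = 2(14)+4(5) = 48°C
28°C vs 48°C → primer P2 is higher.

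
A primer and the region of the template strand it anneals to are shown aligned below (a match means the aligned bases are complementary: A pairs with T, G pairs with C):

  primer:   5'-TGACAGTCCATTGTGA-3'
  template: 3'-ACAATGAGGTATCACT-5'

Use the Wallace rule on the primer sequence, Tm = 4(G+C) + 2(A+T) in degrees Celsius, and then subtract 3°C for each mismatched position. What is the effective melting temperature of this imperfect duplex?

Primer base counts: A=4, T=5, G=4, C=3 → A+T=9, G+C=7
Perfect-match Tm = 2(9) + 4(7) = 18 + 28 = 46°C
Mismatches (positions where the bases are not complementary): 4 (at positions 3, 4, 6, 12)
Effective Tm = 46 − 4×3 = 46 − 12 = 34°C

34°C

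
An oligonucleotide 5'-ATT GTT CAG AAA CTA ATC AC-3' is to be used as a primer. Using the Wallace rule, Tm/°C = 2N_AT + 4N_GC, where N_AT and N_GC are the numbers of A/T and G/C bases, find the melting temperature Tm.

Scanning the sequence gives G=2, T=6, C=4, A=8.
AT pairs contribute 14, GC pairs contribute 6.
Tm = 2(14) + 4(6) = 28 + 24 = 52°C

52°C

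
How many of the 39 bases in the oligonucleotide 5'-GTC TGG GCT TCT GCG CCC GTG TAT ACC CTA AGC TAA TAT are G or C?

Base counts: C=11, T=12, G=9, A=7
Total G or C: 9 + 11 = 20

20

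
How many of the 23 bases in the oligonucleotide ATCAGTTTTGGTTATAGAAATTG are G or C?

Base counts: T=10, A=7, C=1, G=5
G+C = 5 + 1 = 6

6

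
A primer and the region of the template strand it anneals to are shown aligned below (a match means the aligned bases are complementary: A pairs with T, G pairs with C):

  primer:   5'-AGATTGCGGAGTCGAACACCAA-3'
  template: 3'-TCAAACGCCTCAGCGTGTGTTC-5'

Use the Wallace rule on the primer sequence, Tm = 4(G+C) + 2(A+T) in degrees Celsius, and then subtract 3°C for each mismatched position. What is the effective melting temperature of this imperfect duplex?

Primer base counts: A=8, T=3, G=6, C=5 → A+T=11, G+C=11
Perfect-match Tm = 2(11) + 4(11) = 22 + 44 = 66°C
Mismatches (positions where the bases are not complementary): 4 (at positions 3, 15, 20, 22)
Effective Tm = 66 − 4×3 = 66 − 12 = 54°C

54°C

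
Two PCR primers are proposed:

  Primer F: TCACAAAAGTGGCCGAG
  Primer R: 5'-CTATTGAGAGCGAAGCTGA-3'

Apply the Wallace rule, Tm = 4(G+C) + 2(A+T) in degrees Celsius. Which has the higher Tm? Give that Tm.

Primer F: A+T=8, G+C=9 → Tm = 2(8)+4(9) = 52°C
Primer R: A+T=10, G+C=9 → Tm = 2(10)+4(9) = 56°C
52°C vs 56°C → primer R is higher.

Primer R, 56°C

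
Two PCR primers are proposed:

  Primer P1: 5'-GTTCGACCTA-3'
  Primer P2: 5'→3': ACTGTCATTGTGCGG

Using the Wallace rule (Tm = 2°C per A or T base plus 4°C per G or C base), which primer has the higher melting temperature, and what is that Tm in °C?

Primer P2, 46°C

Primer P1: A+T=5, G+C=5 → Tm = 2(5)+4(5) = 30°C
Primer P2: A+T=7, G+C=8 → Tm = 2(7)+4(8) = 46°C
30°C vs 46°C → primer P2 is higher.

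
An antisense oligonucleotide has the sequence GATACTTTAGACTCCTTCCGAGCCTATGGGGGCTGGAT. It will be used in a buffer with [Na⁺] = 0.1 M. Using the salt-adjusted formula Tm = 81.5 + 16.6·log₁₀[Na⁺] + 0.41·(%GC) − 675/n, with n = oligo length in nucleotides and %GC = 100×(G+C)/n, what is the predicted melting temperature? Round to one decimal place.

Length n = 38. Scanning the sequence gives A=7, T=11, G=11, C=9.
G+C = 20, so %GC = 20/38 × 100 = 52.632%
Salt term: 16.6 × (-1) = -16.6
GC term: 0.41 × 52.632 = 21.579; length term: −675/38 = −17.763
Tm = 81.5 + (-16.6) + 21.579 − 17.763 = 68.716 → 68.7°C

68.7°C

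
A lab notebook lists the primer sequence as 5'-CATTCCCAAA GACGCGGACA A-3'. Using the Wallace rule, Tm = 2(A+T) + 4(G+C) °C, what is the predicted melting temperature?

64°C

Counting bases: A=8, G=4, C=7, T=2
A+T = 10, G+C = 11
Tm = 2(10) + 4(11) = 20 + 44 = 64°C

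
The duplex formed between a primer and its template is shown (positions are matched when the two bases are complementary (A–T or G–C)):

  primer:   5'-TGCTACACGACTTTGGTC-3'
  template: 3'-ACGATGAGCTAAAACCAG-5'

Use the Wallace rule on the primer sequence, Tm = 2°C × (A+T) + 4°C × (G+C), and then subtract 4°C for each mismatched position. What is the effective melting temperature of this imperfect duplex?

46°C

Primer base counts: A=3, T=6, G=4, C=5 → A+T=9, G+C=9
Perfect-match Tm = 2(9) + 4(9) = 18 + 36 = 54°C
Mismatches (positions where the bases are not complementary): 2 (at positions 7, 11)
Effective Tm = 54 − 2×4 = 54 − 8 = 46°C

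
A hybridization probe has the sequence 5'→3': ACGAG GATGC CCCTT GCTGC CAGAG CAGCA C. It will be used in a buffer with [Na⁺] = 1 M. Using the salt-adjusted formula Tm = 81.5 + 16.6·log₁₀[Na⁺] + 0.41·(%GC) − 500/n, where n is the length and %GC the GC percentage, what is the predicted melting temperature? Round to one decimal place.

Length n = 31. Scanning the sequence gives T=4, G=9, C=11, A=7.
G+C = 20, so %GC = 20/31 × 100 = 64.516%
Salt term: 16.6 × (0) = 0
GC term: 0.41 × 64.516 = 26.452; length term: −500/31 = −16.129
Tm = 81.5 + (0) + 26.452 − 16.129 = 91.823 → 91.8°C

91.8°C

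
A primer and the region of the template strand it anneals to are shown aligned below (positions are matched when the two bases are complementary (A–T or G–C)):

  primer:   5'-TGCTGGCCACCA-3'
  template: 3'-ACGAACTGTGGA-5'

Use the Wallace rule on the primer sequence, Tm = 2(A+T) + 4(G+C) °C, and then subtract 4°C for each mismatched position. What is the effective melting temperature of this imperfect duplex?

Primer base counts: A=2, T=2, G=3, C=5 → A+T=4, G+C=8
Perfect-match Tm = 2(4) + 4(8) = 8 + 32 = 40°C
Mismatches (positions where the bases are not complementary): 3 (at positions 5, 7, 12)
Effective Tm = 40 − 3×4 = 40 − 12 = 28°C

28°C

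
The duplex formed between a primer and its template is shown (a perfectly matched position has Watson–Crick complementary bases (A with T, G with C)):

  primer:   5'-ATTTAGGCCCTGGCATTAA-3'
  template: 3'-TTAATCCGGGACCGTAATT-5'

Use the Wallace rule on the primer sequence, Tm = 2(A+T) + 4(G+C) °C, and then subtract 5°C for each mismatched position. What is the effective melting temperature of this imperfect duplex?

49°C

Primer base counts: A=5, T=6, G=4, C=4 → A+T=11, G+C=8
Perfect-match Tm = 2(11) + 4(8) = 22 + 32 = 54°C
Mismatches (positions where the bases are not complementary): 1 (at position 2)
Effective Tm = 54 − 1×5 = 54 − 5 = 49°C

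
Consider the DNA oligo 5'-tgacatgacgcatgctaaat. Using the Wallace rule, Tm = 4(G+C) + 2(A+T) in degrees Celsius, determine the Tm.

Base counts: C=4, A=7, T=5, G=4
AT pairs contribute 12, GC pairs contribute 8.
Tm = 2(12) + 4(8) = 24 + 32 = 56°C

56°C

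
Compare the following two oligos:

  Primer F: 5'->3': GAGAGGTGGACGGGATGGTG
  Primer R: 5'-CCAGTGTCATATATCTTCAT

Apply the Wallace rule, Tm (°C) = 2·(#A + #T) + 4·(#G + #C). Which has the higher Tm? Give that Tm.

Primer F: A+T=7, G+C=13 → Tm = 2(7)+4(13) = 66°C
Primer R: A+T=13, G+C=7 → Tm = 2(13)+4(7) = 54°C
66°C vs 54°C → primer F is higher.

Primer F, 66°C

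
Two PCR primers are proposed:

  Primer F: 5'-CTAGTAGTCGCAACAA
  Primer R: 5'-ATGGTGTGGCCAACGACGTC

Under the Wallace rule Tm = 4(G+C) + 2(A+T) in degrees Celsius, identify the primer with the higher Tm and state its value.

Primer R, 64°C

Primer F: A+T=9, G+C=7 → Tm = 2(9)+4(7) = 46°C
Primer R: A+T=8, G+C=12 → Tm = 2(8)+4(12) = 64°C
46°C vs 64°C → primer R is higher.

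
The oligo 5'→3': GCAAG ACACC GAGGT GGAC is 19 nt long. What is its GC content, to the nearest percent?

63%

G=7, C=5, T=1, A=6
G+C = 7 + 5 = 12 out of 19 bases
%GC = 12/19 × 100 = 63.16% ≈ 63%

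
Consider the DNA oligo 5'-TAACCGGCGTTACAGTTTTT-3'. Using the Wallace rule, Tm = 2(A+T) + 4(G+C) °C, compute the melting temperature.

Scanning the sequence gives G=4, C=4, A=4, T=8.
AT pairs contribute 12, GC pairs contribute 8.
Tm = 4·8 + 2·12 = 32 + 24 = 56°C

56°C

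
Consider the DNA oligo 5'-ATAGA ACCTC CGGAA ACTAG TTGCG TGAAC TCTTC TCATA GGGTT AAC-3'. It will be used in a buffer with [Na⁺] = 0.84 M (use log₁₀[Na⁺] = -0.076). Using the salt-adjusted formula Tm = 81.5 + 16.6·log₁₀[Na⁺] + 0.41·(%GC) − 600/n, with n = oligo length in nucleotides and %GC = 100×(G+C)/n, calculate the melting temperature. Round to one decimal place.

85.7°C

Length n = 48. Counting bases: A=14, C=11, T=13, G=10
G+C = 21, so %GC = 21/48 × 100 = 43.75%
Salt term: 16.6 × (-0.076) = -1.262
GC term: 0.41 × 43.75 = 17.938; length term: −600/48 = −12.5
Tm = 81.5 + (-1.262) + 17.938 − 12.5 = 85.676 → 85.7°C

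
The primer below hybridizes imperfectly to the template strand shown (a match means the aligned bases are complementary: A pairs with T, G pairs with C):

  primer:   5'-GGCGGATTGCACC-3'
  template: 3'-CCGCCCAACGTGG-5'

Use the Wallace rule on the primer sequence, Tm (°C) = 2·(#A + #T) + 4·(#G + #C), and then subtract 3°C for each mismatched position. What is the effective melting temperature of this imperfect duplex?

41°C

Primer base counts: A=2, T=2, G=5, C=4 → A+T=4, G+C=9
Perfect-match Tm = 2(4) + 4(9) = 8 + 36 = 44°C
Mismatches (positions where the bases are not complementary): 1 (at position 6)
Effective Tm = 44 − 1×3 = 44 − 3 = 41°C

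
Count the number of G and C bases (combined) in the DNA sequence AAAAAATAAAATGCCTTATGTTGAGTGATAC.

8

G=5, A=14, C=3, T=9
G+C = 5 + 3 = 8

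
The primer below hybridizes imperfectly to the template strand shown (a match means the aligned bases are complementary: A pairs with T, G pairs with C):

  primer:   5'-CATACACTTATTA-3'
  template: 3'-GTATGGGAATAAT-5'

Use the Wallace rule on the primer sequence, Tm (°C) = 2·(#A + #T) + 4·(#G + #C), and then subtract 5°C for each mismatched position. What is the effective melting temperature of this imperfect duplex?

27°C

Primer base counts: A=5, T=5, G=0, C=3 → A+T=10, G+C=3
Perfect-match Tm = 2(10) + 4(3) = 20 + 12 = 32°C
Mismatches (positions where the bases are not complementary): 1 (at position 6)
Effective Tm = 32 − 1×5 = 32 − 5 = 27°C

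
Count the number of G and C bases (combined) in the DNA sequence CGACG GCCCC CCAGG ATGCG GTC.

C=10, T=2, A=3, G=8
Total G or C: 8 + 10 = 18

18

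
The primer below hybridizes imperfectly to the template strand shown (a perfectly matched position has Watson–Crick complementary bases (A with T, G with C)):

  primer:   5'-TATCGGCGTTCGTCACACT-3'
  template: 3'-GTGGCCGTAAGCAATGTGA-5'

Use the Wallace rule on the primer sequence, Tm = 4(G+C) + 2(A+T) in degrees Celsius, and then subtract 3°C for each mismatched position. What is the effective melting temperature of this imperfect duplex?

46°C

Primer base counts: A=3, T=6, G=4, C=6 → A+T=9, G+C=10
Perfect-match Tm = 2(9) + 4(10) = 18 + 40 = 58°C
Mismatches (positions where the bases are not complementary): 4 (at positions 1, 3, 8, 14)
Effective Tm = 58 − 4×3 = 58 − 12 = 46°C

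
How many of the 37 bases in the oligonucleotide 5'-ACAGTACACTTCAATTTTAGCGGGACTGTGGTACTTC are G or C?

Scanning the sequence gives G=8, T=12, A=9, C=8.
G+C = 8 + 8 = 16

16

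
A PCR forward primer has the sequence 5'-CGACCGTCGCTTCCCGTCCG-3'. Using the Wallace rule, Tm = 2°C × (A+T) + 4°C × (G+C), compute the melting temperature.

Counting bases: T=4, C=10, A=1, G=5
So N_AT = 5 and N_GC = 15.
Tm = 2×5 + 4×15 = 70°C

70°C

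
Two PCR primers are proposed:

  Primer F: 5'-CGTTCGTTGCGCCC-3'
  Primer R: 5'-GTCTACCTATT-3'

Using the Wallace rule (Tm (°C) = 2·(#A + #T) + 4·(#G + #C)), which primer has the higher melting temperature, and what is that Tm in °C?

Primer F, 48°C

Primer F: A+T=4, G+C=10 → Tm = 2(4)+4(10) = 48°C
Primer R: A+T=7, G+C=4 → Tm = 2(7)+4(4) = 30°C
48°C vs 30°C → primer F is higher.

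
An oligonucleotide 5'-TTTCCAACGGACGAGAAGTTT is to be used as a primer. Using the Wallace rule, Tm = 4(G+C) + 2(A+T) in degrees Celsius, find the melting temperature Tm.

Scanning the sequence gives C=4, T=6, A=6, G=5.
A+T = 12, G+C = 9
Tm = 2×12 + 4×9 = 60°C

60°C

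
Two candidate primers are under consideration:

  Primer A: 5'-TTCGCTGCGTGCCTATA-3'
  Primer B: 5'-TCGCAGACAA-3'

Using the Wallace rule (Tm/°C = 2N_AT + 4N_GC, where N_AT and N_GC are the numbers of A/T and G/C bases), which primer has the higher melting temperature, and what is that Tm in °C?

Primer A: A+T=8, G+C=9 → Tm = 2(8)+4(9) = 52°C
Primer B: A+T=5, G+C=5 → Tm = 2(5)+4(5) = 30°C
52°C vs 30°C → primer A is higher.

Primer A, 52°C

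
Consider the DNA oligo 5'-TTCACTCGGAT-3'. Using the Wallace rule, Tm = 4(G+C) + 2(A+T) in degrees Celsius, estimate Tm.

T=4, G=2, C=3, A=2
AT pairs contribute 6, GC pairs contribute 5.
Tm = 2(6) + 4(5) = 12 + 20 = 32°C

32°C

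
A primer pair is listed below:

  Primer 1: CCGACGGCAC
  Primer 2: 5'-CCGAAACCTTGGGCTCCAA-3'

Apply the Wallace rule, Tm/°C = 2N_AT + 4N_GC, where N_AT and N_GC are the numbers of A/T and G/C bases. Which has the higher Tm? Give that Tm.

Primer 1: A+T=2, G+C=8 → Tm = 2(2)+4(8) = 36°C
Primer 2: A+T=8, G+C=11 → Tm = 2(8)+4(11) = 60°C
36°C vs 60°C → primer 2 is higher.

Primer 2, 60°C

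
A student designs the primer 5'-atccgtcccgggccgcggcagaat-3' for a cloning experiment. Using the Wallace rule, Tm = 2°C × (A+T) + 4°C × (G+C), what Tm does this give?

Base counts: G=8, A=4, T=3, C=9
So N_AT = 7 and N_GC = 17.
Tm = 4·17 + 2·7 = 68 + 14 = 82°C

82°C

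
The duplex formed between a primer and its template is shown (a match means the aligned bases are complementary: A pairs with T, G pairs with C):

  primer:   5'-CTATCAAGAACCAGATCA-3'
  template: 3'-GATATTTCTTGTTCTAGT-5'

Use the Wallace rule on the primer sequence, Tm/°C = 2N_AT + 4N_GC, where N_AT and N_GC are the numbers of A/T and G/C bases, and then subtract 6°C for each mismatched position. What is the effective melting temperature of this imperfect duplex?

38°C

Primer base counts: A=8, T=3, G=2, C=5 → A+T=11, G+C=7
Perfect-match Tm = 2(11) + 4(7) = 22 + 28 = 50°C
Mismatches (positions where the bases are not complementary): 2 (at positions 5, 12)
Effective Tm = 50 − 2×6 = 50 − 12 = 38°C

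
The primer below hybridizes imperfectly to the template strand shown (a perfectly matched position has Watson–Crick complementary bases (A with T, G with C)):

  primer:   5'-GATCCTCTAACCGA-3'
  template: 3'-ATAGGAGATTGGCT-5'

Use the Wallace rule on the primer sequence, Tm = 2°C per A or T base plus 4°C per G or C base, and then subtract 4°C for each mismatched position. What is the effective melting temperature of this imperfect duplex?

38°C

Primer base counts: A=4, T=3, G=2, C=5 → A+T=7, G+C=7
Perfect-match Tm = 2(7) + 4(7) = 14 + 28 = 42°C
Mismatches (positions where the bases are not complementary): 1 (at position 1)
Effective Tm = 42 − 1×4 = 42 − 4 = 38°C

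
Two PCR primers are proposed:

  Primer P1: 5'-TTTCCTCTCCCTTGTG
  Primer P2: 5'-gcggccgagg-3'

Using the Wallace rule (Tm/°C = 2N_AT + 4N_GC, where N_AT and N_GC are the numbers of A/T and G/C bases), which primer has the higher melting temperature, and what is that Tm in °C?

Primer P1: A+T=8, G+C=8 → Tm = 2(8)+4(8) = 48°C
Primer P2: A+T=1, G+C=9 → Tm = 2(1)+4(9) = 38°C
48°C vs 38°C → primer P1 is higher.

Primer P1, 48°C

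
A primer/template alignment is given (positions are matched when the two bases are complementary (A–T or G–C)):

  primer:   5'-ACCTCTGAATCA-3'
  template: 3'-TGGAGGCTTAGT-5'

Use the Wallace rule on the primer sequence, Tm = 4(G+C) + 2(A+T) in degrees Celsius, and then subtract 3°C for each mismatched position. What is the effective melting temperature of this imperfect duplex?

Primer base counts: A=4, T=3, G=1, C=4 → A+T=7, G+C=5
Perfect-match Tm = 2(7) + 4(5) = 14 + 20 = 34°C
Mismatches (positions where the bases are not complementary): 1 (at position 6)
Effective Tm = 34 − 1×3 = 34 − 3 = 31°C

31°C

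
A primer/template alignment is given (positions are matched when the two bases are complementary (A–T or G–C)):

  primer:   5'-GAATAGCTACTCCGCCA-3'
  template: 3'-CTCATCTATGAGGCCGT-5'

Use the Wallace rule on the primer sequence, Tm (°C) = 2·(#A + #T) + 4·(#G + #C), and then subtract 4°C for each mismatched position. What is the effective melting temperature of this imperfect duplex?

40°C

Primer base counts: A=5, T=3, G=3, C=6 → A+T=8, G+C=9
Perfect-match Tm = 2(8) + 4(9) = 16 + 36 = 52°C
Mismatches (positions where the bases are not complementary): 3 (at positions 3, 7, 15)
Effective Tm = 52 − 3×4 = 52 − 12 = 40°C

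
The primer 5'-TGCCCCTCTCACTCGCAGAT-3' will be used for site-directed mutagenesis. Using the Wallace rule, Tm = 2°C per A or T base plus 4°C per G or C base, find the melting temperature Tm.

Counting bases: C=9, A=3, G=3, T=5
AT pairs contribute 8, GC pairs contribute 12.
Tm = 2(8) + 4(12) = 16 + 48 = 64°C

64°C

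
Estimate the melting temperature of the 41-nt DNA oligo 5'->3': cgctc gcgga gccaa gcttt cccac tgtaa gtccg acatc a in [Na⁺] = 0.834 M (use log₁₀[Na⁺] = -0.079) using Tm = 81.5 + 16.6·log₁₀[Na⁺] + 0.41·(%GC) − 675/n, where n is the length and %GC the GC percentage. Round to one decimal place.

Length n = 41. Counting bases: A=9, T=8, C=15, G=9
G+C = 24, so %GC = 24/41 × 100 = 58.537%
Salt term: 16.6 × (-0.079) = -1.311
GC term: 0.41 × 58.537 = 24; length term: −675/41 = −16.463
Tm = 81.5 + (-1.311) + 24 − 16.463 = 87.726 → 87.7°C

87.7°C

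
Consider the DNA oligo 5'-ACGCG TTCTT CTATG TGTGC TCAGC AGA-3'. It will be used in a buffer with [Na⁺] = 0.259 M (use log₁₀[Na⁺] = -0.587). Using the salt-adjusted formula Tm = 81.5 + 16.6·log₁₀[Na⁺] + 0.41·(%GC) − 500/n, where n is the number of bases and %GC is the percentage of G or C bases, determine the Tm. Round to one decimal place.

Length n = 28. Base counts: T=9, G=7, A=5, C=7
G+C = 14, so %GC = 14/28 × 100 = 50%
Salt term: 16.6 × (-0.587) = -9.744
GC term: 0.41 × 50 = 20.5; length term: −500/28 = −17.857
Tm = 81.5 + (-9.744) + 20.5 − 17.857 = 74.399 → 74.4°C

74.4°C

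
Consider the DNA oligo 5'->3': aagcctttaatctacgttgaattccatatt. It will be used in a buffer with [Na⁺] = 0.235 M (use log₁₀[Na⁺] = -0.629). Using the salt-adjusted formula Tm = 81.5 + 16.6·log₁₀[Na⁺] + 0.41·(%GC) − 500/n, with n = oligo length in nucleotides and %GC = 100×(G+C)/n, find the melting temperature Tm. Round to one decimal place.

66.7°C

Length n = 30. Counting bases: C=6, T=12, A=9, G=3
G+C = 9, so %GC = 9/30 × 100 = 30%
Salt term: 16.6 × (-0.629) = -10.441
GC term: 0.41 × 30 = 12.3; length term: −500/30 = −16.667
Tm = 81.5 + (-10.441) + 12.3 − 16.667 = 66.692 → 66.7°C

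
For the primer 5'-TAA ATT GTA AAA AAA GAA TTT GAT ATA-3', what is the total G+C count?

Base counts: A=15, C=0, T=9, G=3
G+C = 3 + 0 = 3

3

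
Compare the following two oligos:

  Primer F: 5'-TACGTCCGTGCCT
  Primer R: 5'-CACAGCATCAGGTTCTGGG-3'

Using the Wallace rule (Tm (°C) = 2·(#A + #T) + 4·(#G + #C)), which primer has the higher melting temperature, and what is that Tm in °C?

Primer F: A+T=5, G+C=8 → Tm = 2(5)+4(8) = 42°C
Primer R: A+T=8, G+C=11 → Tm = 2(8)+4(11) = 60°C
42°C vs 60°C → primer R is higher.

Primer R, 60°C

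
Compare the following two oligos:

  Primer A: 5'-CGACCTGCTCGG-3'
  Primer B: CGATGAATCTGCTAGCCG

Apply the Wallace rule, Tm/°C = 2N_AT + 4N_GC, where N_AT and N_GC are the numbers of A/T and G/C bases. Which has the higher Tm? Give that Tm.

Primer A: A+T=3, G+C=9 → Tm = 2(3)+4(9) = 42°C
Primer B: A+T=8, G+C=10 → Tm = 2(8)+4(10) = 56°C
42°C vs 56°C → primer B is higher.

Primer B, 56°C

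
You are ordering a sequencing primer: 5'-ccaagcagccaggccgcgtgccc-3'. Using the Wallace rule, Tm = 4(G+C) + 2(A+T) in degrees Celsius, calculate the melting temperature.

82°C

Base counts: G=7, C=11, A=4, T=1
So N_AT = 5 and N_GC = 18.
Tm = 2(5) + 4(18) = 10 + 72 = 82°C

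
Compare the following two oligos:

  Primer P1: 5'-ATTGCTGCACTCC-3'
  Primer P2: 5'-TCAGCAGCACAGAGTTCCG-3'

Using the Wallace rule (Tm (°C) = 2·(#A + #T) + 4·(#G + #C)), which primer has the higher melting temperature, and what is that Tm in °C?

Primer P2, 60°C

Primer P1: A+T=6, G+C=7 → Tm = 2(6)+4(7) = 40°C
Primer P2: A+T=8, G+C=11 → Tm = 2(8)+4(11) = 60°C
40°C vs 60°C → primer P2 is higher.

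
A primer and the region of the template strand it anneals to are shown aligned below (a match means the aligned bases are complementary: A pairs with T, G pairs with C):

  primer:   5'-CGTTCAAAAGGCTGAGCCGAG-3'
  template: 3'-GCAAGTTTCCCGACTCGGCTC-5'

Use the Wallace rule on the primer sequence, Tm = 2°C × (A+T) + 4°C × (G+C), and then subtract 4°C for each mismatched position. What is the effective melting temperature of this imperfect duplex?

62°C

Primer base counts: A=6, T=3, G=7, C=5 → A+T=9, G+C=12
Perfect-match Tm = 2(9) + 4(12) = 18 + 48 = 66°C
Mismatches (positions where the bases are not complementary): 1 (at position 9)
Effective Tm = 66 − 1×4 = 66 − 4 = 62°C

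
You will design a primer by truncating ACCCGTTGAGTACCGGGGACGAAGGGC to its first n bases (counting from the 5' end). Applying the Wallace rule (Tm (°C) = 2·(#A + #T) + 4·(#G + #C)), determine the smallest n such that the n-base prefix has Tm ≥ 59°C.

First 17 bases: ACCCGTTGAGTACCGGG → Tm = 56°C (< 59°C)
First 18 bases: ACCCGTTGAGTACCGGGG → Tm = 60°C (≥ 59°C)
Each additional base adds 2°C (A/T) or 4°C (G/C), so Tm is non-decreasing in n; n = 18 is the first length to reach 59°C.

n = 18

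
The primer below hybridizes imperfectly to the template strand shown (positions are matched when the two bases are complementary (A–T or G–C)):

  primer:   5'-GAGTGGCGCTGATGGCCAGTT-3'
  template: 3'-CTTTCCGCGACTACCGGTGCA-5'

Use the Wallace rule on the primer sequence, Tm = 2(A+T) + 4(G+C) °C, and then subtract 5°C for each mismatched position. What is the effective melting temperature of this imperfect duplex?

Primer base counts: A=3, T=5, G=9, C=4 → A+T=8, G+C=13
Perfect-match Tm = 2(8) + 4(13) = 16 + 52 = 68°C
Mismatches (positions where the bases are not complementary): 4 (at positions 3, 4, 19, 20)
Effective Tm = 68 − 4×5 = 68 − 20 = 48°C

48°C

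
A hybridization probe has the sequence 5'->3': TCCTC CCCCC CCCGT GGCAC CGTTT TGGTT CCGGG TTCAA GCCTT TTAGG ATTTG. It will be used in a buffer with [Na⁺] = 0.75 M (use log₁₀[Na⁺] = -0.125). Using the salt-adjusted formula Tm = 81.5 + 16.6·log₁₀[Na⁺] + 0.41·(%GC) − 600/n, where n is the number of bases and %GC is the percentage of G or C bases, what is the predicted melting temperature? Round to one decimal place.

92.4°C

Length n = 55. Base counts: C=19, A=5, T=18, G=13
G+C = 32, so %GC = 32/55 × 100 = 58.182%
Salt term: 16.6 × (-0.125) = -2.075
GC term: 0.41 × 58.182 = 23.855; length term: −600/55 = −10.909
Tm = 81.5 + (-2.075) + 23.855 − 10.909 = 92.371 → 92.4°C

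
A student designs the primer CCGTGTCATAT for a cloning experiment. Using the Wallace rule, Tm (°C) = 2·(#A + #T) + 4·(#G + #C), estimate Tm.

Counting bases: A=2, C=3, T=4, G=2
AT pairs contribute 6, GC pairs contribute 5.
Tm = 2×6 + 4×5 = 32°C

32°C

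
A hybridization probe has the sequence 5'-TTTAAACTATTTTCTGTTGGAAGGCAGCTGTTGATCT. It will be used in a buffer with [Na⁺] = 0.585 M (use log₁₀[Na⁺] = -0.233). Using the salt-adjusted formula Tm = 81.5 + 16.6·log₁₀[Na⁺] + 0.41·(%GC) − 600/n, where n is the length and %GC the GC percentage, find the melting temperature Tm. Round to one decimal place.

Length n = 37. Counting bases: A=8, T=16, C=5, G=8
G+C = 13, so %GC = 13/37 × 100 = 35.135%
Salt term: 16.6 × (-0.233) = -3.868
GC term: 0.41 × 35.135 = 14.405; length term: −600/37 = −16.216
Tm = 81.5 + (-3.868) + 14.405 − 16.216 = 75.821 → 75.8°C

75.8°C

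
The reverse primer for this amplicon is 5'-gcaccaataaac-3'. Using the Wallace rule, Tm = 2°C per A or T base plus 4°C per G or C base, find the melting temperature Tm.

Scanning the sequence gives A=6, C=4, G=1, T=1.
AT pairs contribute 7, GC pairs contribute 5.
Tm = 2(7) + 4(5) = 14 + 20 = 34°C

34°C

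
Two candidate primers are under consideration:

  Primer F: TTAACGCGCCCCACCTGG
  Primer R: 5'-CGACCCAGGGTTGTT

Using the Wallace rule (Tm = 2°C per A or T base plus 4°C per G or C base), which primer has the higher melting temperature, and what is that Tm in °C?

Primer F, 60°C

Primer F: A+T=6, G+C=12 → Tm = 2(6)+4(12) = 60°C
Primer R: A+T=6, G+C=9 → Tm = 2(6)+4(9) = 48°C
60°C vs 48°C → primer F is higher.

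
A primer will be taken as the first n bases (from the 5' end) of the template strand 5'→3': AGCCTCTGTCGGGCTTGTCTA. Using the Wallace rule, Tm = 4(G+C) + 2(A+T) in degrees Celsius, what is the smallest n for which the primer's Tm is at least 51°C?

First 15 bases: AGCCTCTGTCGGGCT → Tm = 50°C (< 51°C)
First 16 bases: AGCCTCTGTCGGGCTT → Tm = 52°C (≥ 51°C)
Each additional base adds 2°C (A/T) or 4°C (G/C), so Tm is non-decreasing in n; n = 16 is the first length to reach 51°C.

n = 16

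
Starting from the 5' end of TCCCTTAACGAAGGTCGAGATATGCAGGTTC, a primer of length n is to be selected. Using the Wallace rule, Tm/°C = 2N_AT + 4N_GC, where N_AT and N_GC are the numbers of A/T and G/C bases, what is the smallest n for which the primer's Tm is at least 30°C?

First 9 bases: TCCCTTAAC → Tm = 26°C (< 30°C)
First 10 bases: TCCCTTAACG → Tm = 30°C (≥ 30°C)
Each additional base adds 2°C (A/T) or 4°C (G/C), so Tm is non-decreasing in n; n = 10 is the first length to reach 30°C.

n = 10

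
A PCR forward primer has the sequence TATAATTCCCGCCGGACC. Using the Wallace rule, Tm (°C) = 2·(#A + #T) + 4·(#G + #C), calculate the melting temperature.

Base counts: G=3, A=4, C=7, T=4
AT pairs contribute 8, GC pairs contribute 10.
Tm = 2×8 + 4×10 = 56°C

56°C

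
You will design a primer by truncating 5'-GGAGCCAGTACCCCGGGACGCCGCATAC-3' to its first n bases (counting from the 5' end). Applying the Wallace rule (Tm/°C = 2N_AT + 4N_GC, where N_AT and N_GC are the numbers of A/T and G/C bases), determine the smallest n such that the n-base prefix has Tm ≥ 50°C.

n = 15

First 14 bases: GGAGCCAGTACCCC → Tm = 48°C (< 50°C)
First 15 bases: GGAGCCAGTACCCCG → Tm = 52°C (≥ 50°C)
Each additional base adds 2°C (A/T) or 4°C (G/C), so Tm is non-decreasing in n; n = 15 is the first length to reach 50°C.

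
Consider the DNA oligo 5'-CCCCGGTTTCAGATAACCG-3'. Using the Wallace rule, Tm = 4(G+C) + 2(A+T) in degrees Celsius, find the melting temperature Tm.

Scanning the sequence gives C=7, T=4, G=4, A=4.
So N_AT = 8 and N_GC = 11.
Tm = 2(8) + 4(11) = 16 + 44 = 60°C

60°C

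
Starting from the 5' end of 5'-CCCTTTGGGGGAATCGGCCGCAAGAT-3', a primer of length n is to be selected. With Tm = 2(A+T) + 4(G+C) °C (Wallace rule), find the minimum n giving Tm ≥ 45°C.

First 14 bases: CCCTTTGGGGGAAT → Tm = 44°C (< 45°C)
First 15 bases: CCCTTTGGGGGAATC → Tm = 48°C (≥ 45°C)
Each additional base adds 2°C (A/T) or 4°C (G/C), so Tm is non-decreasing in n; n = 15 is the first length to reach 45°C.

n = 15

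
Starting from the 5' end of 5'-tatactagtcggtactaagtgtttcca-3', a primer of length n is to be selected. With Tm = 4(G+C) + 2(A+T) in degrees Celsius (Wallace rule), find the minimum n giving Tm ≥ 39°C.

First 14 bases: TATACTAGTCGGTA → Tm = 38°C (< 39°C)
First 15 bases: TATACTAGTCGGTAC → Tm = 42°C (≥ 39°C)
Since every base adds ≥2°C, Tm only increases with n, so the threshold is first crossed at n = 15.

n = 15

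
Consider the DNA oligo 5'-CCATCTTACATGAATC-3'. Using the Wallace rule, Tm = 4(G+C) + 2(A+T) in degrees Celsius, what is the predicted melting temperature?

Base counts: C=5, G=1, T=5, A=5
So N_AT = 10 and N_GC = 6.
Tm = 2(10) + 4(6) = 20 + 24 = 44°C

44°C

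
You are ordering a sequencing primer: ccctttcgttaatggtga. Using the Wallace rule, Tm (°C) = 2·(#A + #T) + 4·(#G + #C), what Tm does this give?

Scanning the sequence gives T=7, G=4, A=3, C=4.
So N_AT = 10 and N_GC = 8.
Tm = 4·8 + 2·10 = 32 + 20 = 52°C

52°C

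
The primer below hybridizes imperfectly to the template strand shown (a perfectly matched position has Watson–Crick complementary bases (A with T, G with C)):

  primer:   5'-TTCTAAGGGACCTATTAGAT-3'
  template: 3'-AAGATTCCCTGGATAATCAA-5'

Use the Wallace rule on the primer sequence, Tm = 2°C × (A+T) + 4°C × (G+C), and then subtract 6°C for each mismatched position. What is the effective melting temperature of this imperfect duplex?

Primer base counts: A=6, T=7, G=4, C=3 → A+T=13, G+C=7
Perfect-match Tm = 2(13) + 4(7) = 26 + 28 = 54°C
Mismatches (positions where the bases are not complementary): 1 (at position 19)
Effective Tm = 54 − 1×6 = 54 − 6 = 48°C

48°C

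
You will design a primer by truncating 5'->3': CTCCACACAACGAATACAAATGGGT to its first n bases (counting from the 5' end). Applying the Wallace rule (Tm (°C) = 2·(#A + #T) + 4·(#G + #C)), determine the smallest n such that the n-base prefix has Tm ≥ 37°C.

n = 12

First 11 bases: CTCCACACAAC → Tm = 34°C (< 37°C)
First 12 bases: CTCCACACAACG → Tm = 38°C (≥ 37°C)
Each additional base adds 2°C (A/T) or 4°C (G/C), so Tm is non-decreasing in n; n = 12 is the first length to reach 37°C.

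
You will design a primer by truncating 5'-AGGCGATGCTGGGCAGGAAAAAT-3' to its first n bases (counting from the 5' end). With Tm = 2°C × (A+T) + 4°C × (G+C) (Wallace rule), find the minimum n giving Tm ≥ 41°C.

First 12 bases: AGGCGATGCTGG → Tm = 40°C (< 41°C)
First 13 bases: AGGCGATGCTGGG → Tm = 44°C (≥ 41°C)
Since every base adds ≥2°C, Tm only increases with n, so the threshold is first crossed at n = 13.

n = 13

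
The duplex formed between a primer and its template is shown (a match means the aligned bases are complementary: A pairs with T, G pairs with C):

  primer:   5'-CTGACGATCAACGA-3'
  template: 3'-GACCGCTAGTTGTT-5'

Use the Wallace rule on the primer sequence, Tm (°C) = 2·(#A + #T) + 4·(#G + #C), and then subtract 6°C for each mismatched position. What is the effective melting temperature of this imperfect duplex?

Primer base counts: A=5, T=2, G=3, C=4 → A+T=7, G+C=7
Perfect-match Tm = 2(7) + 4(7) = 14 + 28 = 42°C
Mismatches (positions where the bases are not complementary): 2 (at positions 4, 13)
Effective Tm = 42 − 2×6 = 42 − 12 = 30°C

30°C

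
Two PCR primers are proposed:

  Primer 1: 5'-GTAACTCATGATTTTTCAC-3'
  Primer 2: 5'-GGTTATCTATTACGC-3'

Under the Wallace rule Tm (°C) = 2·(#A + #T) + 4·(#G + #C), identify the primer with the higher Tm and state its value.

Primer 1, 50°C

Primer 1: A+T=13, G+C=6 → Tm = 2(13)+4(6) = 50°C
Primer 2: A+T=9, G+C=6 → Tm = 2(9)+4(6) = 42°C
50°C vs 42°C → primer 1 is higher.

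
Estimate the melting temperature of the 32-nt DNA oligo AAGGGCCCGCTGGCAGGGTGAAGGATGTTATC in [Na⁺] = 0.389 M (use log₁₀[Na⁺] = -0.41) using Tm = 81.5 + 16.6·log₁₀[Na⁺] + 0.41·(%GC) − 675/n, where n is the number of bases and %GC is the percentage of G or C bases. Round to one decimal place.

77.9°C

Length n = 32. T=6, G=13, A=7, C=6
G+C = 19, so %GC = 19/32 × 100 = 59.375%
Salt term: 16.6 × (-0.41) = -6.806
GC term: 0.41 × 59.375 = 24.344; length term: −675/32 = −21.094
Tm = 81.5 + (-6.806) + 24.344 − 21.094 = 77.944 → 77.9°C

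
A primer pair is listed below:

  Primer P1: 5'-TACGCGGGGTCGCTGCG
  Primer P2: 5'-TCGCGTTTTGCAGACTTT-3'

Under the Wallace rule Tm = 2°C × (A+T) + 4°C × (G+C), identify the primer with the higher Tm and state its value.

Primer P1, 60°C

Primer P1: A+T=4, G+C=13 → Tm = 2(4)+4(13) = 60°C
Primer P2: A+T=10, G+C=8 → Tm = 2(10)+4(8) = 52°C
60°C vs 52°C → primer P1 is higher.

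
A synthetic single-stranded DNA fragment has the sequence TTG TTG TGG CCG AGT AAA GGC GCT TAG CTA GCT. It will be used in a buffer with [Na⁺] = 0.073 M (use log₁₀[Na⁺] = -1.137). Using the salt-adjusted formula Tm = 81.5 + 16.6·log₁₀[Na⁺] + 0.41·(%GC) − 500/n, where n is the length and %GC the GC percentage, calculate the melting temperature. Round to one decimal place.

Length n = 33. T=10, A=6, C=6, G=11
G+C = 17, so %GC = 17/33 × 100 = 51.515%
Salt term: 16.6 × (-1.137) = -18.874
GC term: 0.41 × 51.515 = 21.121; length term: −500/33 = −15.152
Tm = 81.5 + (-18.874) + 21.121 − 15.152 = 68.595 → 68.6°C

68.6°C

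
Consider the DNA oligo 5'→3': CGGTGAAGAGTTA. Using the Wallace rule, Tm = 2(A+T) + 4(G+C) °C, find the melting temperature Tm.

38°C

Base counts: T=3, A=4, G=5, C=1
So N_AT = 7 and N_GC = 6.
Tm = 2×7 + 4×6 = 38°C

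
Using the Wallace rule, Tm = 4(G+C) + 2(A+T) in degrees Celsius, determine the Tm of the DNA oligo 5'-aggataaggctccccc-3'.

Counting bases: C=6, A=4, T=2, G=4
AT pairs contribute 6, GC pairs contribute 10.
Tm = 2(6) + 4(10) = 12 + 40 = 52°C

52°C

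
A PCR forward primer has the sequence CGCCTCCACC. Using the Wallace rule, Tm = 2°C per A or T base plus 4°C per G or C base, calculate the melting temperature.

36°C

Base counts: A=1, T=1, G=1, C=7
AT pairs contribute 2, GC pairs contribute 8.
Tm = 2×2 + 4×8 = 36°C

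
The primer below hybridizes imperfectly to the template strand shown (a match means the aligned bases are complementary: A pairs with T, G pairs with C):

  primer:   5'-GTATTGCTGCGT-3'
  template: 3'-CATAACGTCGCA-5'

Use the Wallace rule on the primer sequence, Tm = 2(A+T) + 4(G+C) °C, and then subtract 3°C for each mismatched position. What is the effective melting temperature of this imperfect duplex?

33°C

Primer base counts: A=1, T=5, G=4, C=2 → A+T=6, G+C=6
Perfect-match Tm = 2(6) + 4(6) = 12 + 24 = 36°C
Mismatches (positions where the bases are not complementary): 1 (at position 8)
Effective Tm = 36 − 1×3 = 36 − 3 = 33°C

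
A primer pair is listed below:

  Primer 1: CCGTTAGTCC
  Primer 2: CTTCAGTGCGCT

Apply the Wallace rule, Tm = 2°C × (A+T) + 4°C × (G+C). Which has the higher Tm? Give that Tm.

Primer 1: A+T=4, G+C=6 → Tm = 2(4)+4(6) = 32°C
Primer 2: A+T=5, G+C=7 → Tm = 2(5)+4(7) = 38°C
32°C vs 38°C → primer 2 is higher.

Primer 2, 38°C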